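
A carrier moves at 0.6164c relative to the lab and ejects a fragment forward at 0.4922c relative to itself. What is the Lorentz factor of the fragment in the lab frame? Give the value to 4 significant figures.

γ ≈ 1.902

u_lab = (0.4922 + 0.6164)/(1 + 0.4922×0.6164) = 1.1086/1.303392 = 0.8505499
γ = 1/√(1 − 0.8505499²) = 1.902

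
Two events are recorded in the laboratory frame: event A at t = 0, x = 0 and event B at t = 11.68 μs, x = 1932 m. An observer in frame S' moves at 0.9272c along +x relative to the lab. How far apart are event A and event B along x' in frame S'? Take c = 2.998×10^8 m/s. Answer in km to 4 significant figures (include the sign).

γ = 1/√(1 − 0.9272²) = 2.66975
Δx' = γ(Δx − vΔt) = 2.66975 × (1932 m − 0.9272×(2.998×10^8 m/s)×11.68×10^-6 s)
= 2.66975 × (-1314.74 m) = -3.510 km

Δx' ≈ -3.510 km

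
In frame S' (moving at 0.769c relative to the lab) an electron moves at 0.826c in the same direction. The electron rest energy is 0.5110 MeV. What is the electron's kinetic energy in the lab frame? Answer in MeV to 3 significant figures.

K ≈ 1.81 MeV

u_lab = (0.826 + 0.769)/(1 + 0.826×0.769) = 0.975419
γ = 1/√(1 − 0.975419²) = 4.5381
K = (γ − 1)m₀c² = (4.5381 − 1) × 0.5110 = 3.5381 × 0.5110 = 1.81 MeV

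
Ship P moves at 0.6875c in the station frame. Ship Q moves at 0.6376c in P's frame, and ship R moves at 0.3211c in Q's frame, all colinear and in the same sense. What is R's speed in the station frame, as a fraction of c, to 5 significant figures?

u ≈ 0.95875c

Compose boost 2: (0.6376 + 0.6875)/(1 + 0.6376×0.6875) = 1.3251/1.438350 = 0.9212639
Compose boost 3: (0.3211 + 0.9212639)/(1 + 0.3211×0.9212639) = 1.242364/1.295818 = 0.95875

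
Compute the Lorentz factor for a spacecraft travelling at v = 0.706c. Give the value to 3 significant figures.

γ = 1/√(1 − β²) = 1/√(1 − 0.706²) = 1/√(0.50156) = 1.41

γ ≈ 1.41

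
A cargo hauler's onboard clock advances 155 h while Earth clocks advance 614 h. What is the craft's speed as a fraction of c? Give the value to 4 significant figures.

γ = Δt/τ₀ = 614/155 = 3.96129
β = √(1 − 1/γ²) = √(1 − 1/3.96129²) = 0.9676

β ≈ 0.9676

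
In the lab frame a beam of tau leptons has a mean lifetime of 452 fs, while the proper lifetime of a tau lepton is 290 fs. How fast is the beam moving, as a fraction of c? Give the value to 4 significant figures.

β ≈ 0.7670

γ = Δt/τ₀ = 452/290 = 1.55862
β = √(1 − 1/γ²) = √(1 − 1/1.55862²) = 0.7670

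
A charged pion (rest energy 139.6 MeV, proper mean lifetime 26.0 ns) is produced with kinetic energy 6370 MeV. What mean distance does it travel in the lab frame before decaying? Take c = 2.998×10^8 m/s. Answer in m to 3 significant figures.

γ = 1 + K/(m₀c²) = 1 + 6370/139.6 = 46.630
β = √(1 − 1/γ²) = 0.99977
Dilated lifetime: γτ₀ = 46.630 × 26.0 ns = 1212.4 ns
d = βc·γτ₀ = 0.99977 × (2.998×10^8 m/s) × 1.2124×10^-6 s = 363 m

d ≈ 363 m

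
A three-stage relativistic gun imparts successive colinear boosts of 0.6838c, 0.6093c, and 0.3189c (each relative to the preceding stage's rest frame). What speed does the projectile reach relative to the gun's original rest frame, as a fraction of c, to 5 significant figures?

Compose boost 2: (0.6093 + 0.6838)/(1 + 0.6093×0.6838) = 1.2931/1.416639 = 0.9127941
Compose boost 3: (0.3189 + 0.9127941)/(1 + 0.3189×0.9127941) = 1.231694/1.291090 = 0.95400

u ≈ 0.95400c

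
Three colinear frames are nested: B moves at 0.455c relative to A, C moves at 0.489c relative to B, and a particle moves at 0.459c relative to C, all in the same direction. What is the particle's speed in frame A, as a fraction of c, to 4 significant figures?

Compose boost 2: (0.489 + 0.455)/(1 + 0.489×0.455) = 0.9440/1.22249 = 0.772191
Compose boost 3: (0.459 + 0.772191)/(1 + 0.459×0.772191) = 1.23119/1.35444 = 0.9090

u ≈ 0.9090c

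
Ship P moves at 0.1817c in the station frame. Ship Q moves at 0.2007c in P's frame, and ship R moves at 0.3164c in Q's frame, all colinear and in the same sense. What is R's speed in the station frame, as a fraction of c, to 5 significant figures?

Compose boost 2: (0.2007 + 0.1817)/(1 + 0.2007×0.1817) = 0.38240/1.036467 = 0.3689456
Compose boost 3: (0.3164 + 0.3689456)/(1 + 0.3164×0.3689456) = 0.6853456/1.116734 = 0.61371

u ≈ 0.61371c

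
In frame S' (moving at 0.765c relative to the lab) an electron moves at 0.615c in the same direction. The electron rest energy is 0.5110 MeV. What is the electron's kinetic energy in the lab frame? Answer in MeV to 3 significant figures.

u_lab = (0.615 + 0.765)/(1 + 0.615×0.765) = 0.938472
γ = 1/√(1 − 0.938472²) = 2.8956
K = (γ − 1)m₀c² = (2.8956 − 1) × 0.5110 = 1.8956 × 0.5110 = 0.969 MeV

K ≈ 0.969 MeV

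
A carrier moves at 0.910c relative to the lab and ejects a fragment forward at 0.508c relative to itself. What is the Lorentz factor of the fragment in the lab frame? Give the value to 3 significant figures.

u_lab = (0.508 + 0.910)/(1 + 0.508×0.910) = 1.418/1.46228 = 0.969719
γ = 1/√(1 − 0.969719²) = 4.09

γ ≈ 4.09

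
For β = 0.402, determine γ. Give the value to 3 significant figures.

γ = 1/√(1 − β²) = 1/√(1 − 0.402²) = 1/√(0.83840) = 1.09

γ ≈ 1.09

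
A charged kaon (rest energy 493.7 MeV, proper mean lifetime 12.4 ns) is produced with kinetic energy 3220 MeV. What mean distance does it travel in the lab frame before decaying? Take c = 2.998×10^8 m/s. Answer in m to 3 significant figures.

d ≈ 27.7 m

γ = 1 + K/(m₀c²) = 1 + 3220/493.7 = 7.5222
β = √(1 − 1/γ²) = 0.99112
Dilated lifetime: γτ₀ = 7.5222 × 12.4 ns = 93.275 ns
d = βc·γτ₀ = 0.99112 × (2.998×10^8 m/s) × 9.3275×10^-8 s = 27.7 m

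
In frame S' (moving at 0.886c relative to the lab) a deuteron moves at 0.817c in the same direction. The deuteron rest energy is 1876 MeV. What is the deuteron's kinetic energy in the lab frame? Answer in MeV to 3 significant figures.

K ≈ 10200 MeV

u_lab = (0.817 + 0.886)/(1 + 0.817×0.886) = 0.987898
γ = 1/√(1 − 0.987898²) = 6.4473
K = (γ − 1)m₀c² = (6.4473 − 1) × 1876 = 5.4473 × 1876 = 10200 MeV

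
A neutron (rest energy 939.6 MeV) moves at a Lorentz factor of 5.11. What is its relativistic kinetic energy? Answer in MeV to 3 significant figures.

γ = 5.11 (given)
K = (γ − 1)m₀c² = (5.11 − 1) × 939.6 MeV = 4.1100 × 939.6 MeV = 3860 MeV

K ≈ 3860 MeV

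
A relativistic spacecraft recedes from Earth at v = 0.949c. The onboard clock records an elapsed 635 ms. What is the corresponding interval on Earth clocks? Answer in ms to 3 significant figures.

γ = 1/√(1 − 0.949²) = 3.1718
Time dilation: Δt = γτ₀ = 3.1718 × 635 ms = 2010 ms

Δt ≈ 2010 ms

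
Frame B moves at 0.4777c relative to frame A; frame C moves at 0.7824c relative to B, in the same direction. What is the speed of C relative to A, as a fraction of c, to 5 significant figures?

Compose boost 2: (0.7824 + 0.4777)/(1 + 0.7824×0.4777) = 1.2601/1.373752 = 0.91727

u ≈ 0.91727c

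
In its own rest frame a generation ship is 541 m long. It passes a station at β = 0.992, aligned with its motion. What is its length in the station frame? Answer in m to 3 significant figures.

γ = 1/√(1 − 0.992²) = 7.9216
Length contraction: L = L₀/γ = 541/7.9216 = 68.3 m

L ≈ 68.3 m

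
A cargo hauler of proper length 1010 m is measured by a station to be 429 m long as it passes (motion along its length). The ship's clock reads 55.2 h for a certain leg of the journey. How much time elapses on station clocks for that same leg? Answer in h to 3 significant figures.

Δt ≈ 130 h

Length contraction ⇒ γ = L₀/L = 1010/429 = 2.3543
Time dilation: Δt = γτ₀ = 2.3543 × 55.2 h = 130 h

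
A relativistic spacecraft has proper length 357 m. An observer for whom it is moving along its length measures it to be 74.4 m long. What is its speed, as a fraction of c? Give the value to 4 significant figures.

γ = L₀/L = 357/74.4 = 4.79839
β = √(1 − 1/γ²) = 0.9780

β ≈ 0.9780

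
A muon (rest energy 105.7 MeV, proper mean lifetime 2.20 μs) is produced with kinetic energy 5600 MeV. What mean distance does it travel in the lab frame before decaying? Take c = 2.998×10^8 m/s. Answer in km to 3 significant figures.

d ≈ 35.6 km

γ = 1 + K/(m₀c²) = 1 + 5600/105.7 = 53.980
β = √(1 − 1/γ²) = 0.99983
Dilated lifetime: γτ₀ = 53.980 × 2.20 μs = 118.76 μs
d = βc·γτ₀ = 0.99983 × (2.998×10^8 m/s) × 0.00011876 s = 35.6 km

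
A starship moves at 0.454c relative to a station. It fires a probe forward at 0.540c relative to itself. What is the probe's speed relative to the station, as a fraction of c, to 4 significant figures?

u ≈ 0.7983c

Relativistic velocity addition: u = (u' + v)/(1 + u'v/c²)
= (0.540 + 0.454)/(1 + 0.540×0.454) = 0.9940/1.24516 = 0.7983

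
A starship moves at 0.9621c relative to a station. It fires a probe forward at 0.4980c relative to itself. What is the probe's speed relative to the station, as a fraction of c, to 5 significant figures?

u ≈ 0.98714c

Relativistic velocity addition: u = (u' + v)/(1 + u'v/c²)
= (0.4980 + 0.9621)/(1 + 0.4980×0.9621) = 1.4601/1.479126 = 0.98714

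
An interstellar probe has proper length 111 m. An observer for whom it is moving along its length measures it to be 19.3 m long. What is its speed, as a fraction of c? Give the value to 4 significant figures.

β ≈ 0.9848

γ = L₀/L = 111/19.3 = 5.75130
β = √(1 − 1/γ²) = 0.9848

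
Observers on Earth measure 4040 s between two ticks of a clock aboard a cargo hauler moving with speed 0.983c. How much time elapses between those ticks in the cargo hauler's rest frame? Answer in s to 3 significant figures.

γ = 1/√(1 − 0.983²) = 5.4465
Proper time: τ₀ = Δt/γ = 4040/5.4465 = 742 s

τ₀ ≈ 742 s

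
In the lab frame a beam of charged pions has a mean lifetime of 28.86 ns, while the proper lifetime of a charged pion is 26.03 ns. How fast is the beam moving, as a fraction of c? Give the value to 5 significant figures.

β ≈ 0.43186

γ = Δt/τ₀ = 28.86/26.03 = 1.108721
β = √(1 − 1/γ²) = √(1 − 1/1.108721²) = 0.43186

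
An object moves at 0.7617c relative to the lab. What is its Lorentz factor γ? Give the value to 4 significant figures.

γ ≈ 1.543

γ = 1/√(1 − β²) = 1/√(1 − 0.7617²) = 1/√(0.419813) = 1.543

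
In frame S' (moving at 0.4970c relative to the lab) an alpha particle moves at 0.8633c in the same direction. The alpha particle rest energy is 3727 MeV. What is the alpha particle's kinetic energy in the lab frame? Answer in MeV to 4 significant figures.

u_lab = (0.8633 + 0.4970)/(1 + 0.8633×0.4970) = 0.9518844
γ = 1/√(1 − 0.9518844²) = 3.26310
K = (γ − 1)m₀c² = (3.26310 − 1) × 3727 = 2.26310 × 3727 = 8435 MeV

K ≈ 8435 MeV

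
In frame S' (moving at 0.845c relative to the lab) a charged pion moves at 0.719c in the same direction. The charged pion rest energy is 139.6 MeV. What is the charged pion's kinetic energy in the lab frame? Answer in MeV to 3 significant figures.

K ≈ 464 MeV

u_lab = (0.719 + 0.845)/(1 + 0.719×0.845) = 0.972906
γ = 1/√(1 − 0.972906²) = 4.3252
K = (γ − 1)m₀c² = (4.3252 − 1) × 139.6 = 3.3252 × 139.6 = 464 MeV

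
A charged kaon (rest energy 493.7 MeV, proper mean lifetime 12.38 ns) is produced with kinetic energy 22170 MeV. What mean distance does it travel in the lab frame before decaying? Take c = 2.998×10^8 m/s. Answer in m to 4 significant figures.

γ = 1 + K/(m₀c²) = 1 + 22170/493.7 = 45.9058
β = √(1 − 1/γ²) = 0.999763
Dilated lifetime: γτ₀ = 45.9058 × 12.38 ns = 568.314 ns
d = βc·γτ₀ = 0.999763 × (2.998×10^8 m/s) × 5.68314×10^-7 s = 170.3 m

d ≈ 170.3 m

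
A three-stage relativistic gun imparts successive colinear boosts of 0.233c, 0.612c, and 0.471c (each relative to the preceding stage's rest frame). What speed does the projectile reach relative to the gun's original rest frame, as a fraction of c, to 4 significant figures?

u ≈ 0.8978c

Compose boost 2: (0.612 + 0.233)/(1 + 0.612×0.233) = 0.8450/1.14260 = 0.739544
Compose boost 3: (0.471 + 0.739544)/(1 + 0.471×0.739544) = 1.21054/1.34833 = 0.8978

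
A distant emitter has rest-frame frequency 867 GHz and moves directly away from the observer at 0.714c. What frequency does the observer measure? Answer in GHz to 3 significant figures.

f_obs ≈ 354 GHz

Relativistic Doppler: f_obs = f_src √((1−β)/(1+β))
= 867 × √(0.28600/1.7140) = 867 × 0.40849 = 354 GHz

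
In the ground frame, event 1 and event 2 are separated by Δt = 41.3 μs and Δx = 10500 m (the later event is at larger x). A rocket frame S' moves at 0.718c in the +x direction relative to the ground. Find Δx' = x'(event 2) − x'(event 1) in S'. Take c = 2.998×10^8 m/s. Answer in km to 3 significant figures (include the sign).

γ = 1/√(1 − 0.718²) = 1.4367
Δx' = γ(Δx − vΔt) = 1.4367 × (10500 m − 0.718×(2.998×10^8 m/s)×41.3×10^-6 s)
= 1.4367 × (1609.9 m) = 2.31 km

Δx' ≈ 2.31 km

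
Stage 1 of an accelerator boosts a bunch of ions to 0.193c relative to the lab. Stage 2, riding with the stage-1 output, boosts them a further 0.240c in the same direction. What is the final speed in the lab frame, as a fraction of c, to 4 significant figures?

u ≈ 0.4138c

Compose boost 2: (0.240 + 0.193)/(1 + 0.240×0.193) = 0.4330/1.04632 = 0.4138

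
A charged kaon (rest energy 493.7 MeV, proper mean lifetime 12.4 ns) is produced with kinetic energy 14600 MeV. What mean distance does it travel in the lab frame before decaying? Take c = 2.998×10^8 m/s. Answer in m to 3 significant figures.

d ≈ 114 m

γ = 1 + K/(m₀c²) = 1 + 14600/493.7 = 30.573
β = √(1 − 1/γ²) = 0.99946
Dilated lifetime: γτ₀ = 30.573 × 12.4 ns = 379.10 ns
d = βc·γτ₀ = 0.99946 × (2.998×10^8 m/s) × 3.7910×10^-7 s = 114 m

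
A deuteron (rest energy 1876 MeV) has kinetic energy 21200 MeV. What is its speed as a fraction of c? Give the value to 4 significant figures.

γ = 1 + K/(m₀c²) = 1 + 21200/1876 = 12.3006
β = √(1 − 1/γ²) = 0.9967

β ≈ 0.9967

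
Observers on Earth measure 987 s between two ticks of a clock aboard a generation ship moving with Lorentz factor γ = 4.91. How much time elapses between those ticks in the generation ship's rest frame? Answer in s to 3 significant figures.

γ = 4.91 (given)
Proper time: τ₀ = Δt/γ = 987/4.91 = 201 s

τ₀ ≈ 201 s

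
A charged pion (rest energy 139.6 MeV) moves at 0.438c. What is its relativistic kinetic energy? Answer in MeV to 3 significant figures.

K ≈ 15.7 MeV

γ = 1/√(1 − 0.438²) = 1.1124
K = (γ − 1)m₀c² = (1.1124 − 1) × 139.6 MeV = 0.11238 × 139.6 MeV = 15.7 MeV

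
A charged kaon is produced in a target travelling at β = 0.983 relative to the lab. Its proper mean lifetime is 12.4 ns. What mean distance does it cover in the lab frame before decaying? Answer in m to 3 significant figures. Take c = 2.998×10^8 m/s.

γ = 1/√(1 − 0.983²) = 5.4465
Dilated lifetime: Δt = γτ₀ = 5.4465 × 12.4 ns = 67.536 ns
d = vΔt = 0.983c × 67.536 ns = 2.9470×10^8 m/s × 6.7536×10^-8 s = 19.9 m

d ≈ 19.9 m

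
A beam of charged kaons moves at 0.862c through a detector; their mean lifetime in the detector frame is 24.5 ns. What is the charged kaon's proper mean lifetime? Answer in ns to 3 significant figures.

γ = 1/√(1 − 0.862²) = 1.9727
Proper time: τ₀ = Δt/γ = 24.5/1.9727 = 12.4 ns

τ₀ ≈ 12.4 ns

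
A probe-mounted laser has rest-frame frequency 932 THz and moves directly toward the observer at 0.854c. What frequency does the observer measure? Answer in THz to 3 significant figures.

Relativistic Doppler: f_obs = f_src √((1+β)/(1−β))
= 932 × √(1.8540/0.14600) = 932 × 3.5635 = 3320 THz

f_obs ≈ 3320 THz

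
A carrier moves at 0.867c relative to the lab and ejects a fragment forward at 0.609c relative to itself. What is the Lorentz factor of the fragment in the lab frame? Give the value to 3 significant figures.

u_lab = (0.609 + 0.867)/(1 + 0.609×0.867) = 1.476/1.52800 = 0.965967
γ = 1/√(1 − 0.965967²) = 3.87

γ ≈ 3.87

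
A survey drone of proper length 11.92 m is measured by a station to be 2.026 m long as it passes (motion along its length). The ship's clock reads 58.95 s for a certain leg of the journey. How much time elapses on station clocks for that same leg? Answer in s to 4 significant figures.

Δt ≈ 346.8 s

Length contraction ⇒ γ = L₀/L = 11.92/2.026 = 5.88351
Time dilation: Δt = γτ₀ = 5.88351 × 58.95 s = 346.8 s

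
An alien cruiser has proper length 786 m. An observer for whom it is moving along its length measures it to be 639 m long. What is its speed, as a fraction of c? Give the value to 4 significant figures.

β ≈ 0.5823

γ = L₀/L = 786/639 = 1.23005
β = √(1 − 1/γ²) = 0.5823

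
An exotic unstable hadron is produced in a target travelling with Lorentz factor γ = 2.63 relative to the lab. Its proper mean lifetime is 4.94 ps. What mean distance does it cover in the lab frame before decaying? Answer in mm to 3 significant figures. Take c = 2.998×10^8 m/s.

d ≈ 3.60 mm

β = √(1 − 1/γ²) = √(1 − 1/2.63²) = 0.92489
Dilated lifetime: Δt = γτ₀ = 2.63 × 4.94 ps = 12.992 ps
d = vΔt = 0.92489c × 12.992 ps = 2.7728×10^8 m/s × 1.2992×10^-11 s = 3.60 mm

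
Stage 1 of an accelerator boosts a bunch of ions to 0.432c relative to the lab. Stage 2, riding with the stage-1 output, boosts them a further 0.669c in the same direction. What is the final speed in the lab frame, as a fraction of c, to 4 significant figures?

u ≈ 0.8541c

Compose boost 2: (0.669 + 0.432)/(1 + 0.669×0.432) = 1.101/1.28901 = 0.8541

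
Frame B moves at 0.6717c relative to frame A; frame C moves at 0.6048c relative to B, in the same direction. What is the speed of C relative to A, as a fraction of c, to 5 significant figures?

Compose boost 2: (0.6048 + 0.6717)/(1 + 0.6048×0.6717) = 1.2765/1.406244 = 0.90774

u ≈ 0.90774c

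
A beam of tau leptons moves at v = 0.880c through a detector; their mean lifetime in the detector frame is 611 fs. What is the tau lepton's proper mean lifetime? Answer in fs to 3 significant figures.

τ₀ ≈ 290 fs

γ = 1/√(1 − 0.880²) = 2.1054
Proper time: τ₀ = Δt/γ = 611/2.1054 = 290 fs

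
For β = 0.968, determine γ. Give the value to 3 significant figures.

γ ≈ 3.98

γ = 1/√(1 − β²) = 1/√(1 − 0.968²) = 1/√(0.062976) = 3.98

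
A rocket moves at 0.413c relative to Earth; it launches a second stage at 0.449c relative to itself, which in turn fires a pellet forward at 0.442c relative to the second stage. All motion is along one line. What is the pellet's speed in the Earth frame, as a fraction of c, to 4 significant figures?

u ≈ 0.8848c

Compose boost 2: (0.449 + 0.413)/(1 + 0.449×0.413) = 0.8620/1.18544 = 0.727158
Compose boost 3: (0.442 + 0.727158)/(1 + 0.442×0.727158) = 1.16916/1.32140 = 0.8848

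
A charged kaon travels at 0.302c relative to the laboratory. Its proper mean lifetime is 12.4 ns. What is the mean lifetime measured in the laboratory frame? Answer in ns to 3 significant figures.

Δt ≈ 13.0 ns

γ = 1/√(1 − 0.302²) = 1.0490
Time dilation: Δt = γτ₀ = 1.0490 × 12.4 ns = 13.0 ns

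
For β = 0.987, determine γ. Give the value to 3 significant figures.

γ = 1/√(1 − β²) = 1/√(1 − 0.987²) = 1/√(0.025831) = 6.22

γ ≈ 6.22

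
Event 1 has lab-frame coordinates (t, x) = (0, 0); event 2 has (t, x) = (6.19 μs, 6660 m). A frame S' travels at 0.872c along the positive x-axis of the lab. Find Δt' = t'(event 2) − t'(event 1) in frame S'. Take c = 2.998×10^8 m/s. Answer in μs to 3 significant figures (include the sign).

Δt' ≈ -26.9 μs

γ = 1/√(1 − 0.872²) = 2.0429
Δt' = γ(Δt − vΔx/c²) = 2.0429 × (6.19 μs − 0.872×6660 m / (2.998×10^8 m/s))
= 2.0429 × (-13.181 μs) = -26.9 μs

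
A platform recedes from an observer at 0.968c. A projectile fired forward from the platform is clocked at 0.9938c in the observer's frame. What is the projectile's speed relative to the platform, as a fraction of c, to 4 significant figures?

Inverse velocity addition: u' = (u − v)/(1 − uv/c²)
= (0.9938 − 0.968)/(1 − 0.9938×0.968) = 0.02580/0.0380016 = 0.6789

u' ≈ 0.6789c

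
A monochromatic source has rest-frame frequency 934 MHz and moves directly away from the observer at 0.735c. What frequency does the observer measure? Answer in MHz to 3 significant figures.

f_obs ≈ 365 MHz

Relativistic Doppler: f_obs = f_src √((1−β)/(1+β))
= 934 × √(0.26500/1.7350) = 934 × 0.39082 = 365 MHz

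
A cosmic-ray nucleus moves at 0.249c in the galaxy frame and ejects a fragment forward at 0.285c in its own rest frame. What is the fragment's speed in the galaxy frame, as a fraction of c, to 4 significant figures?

Compose boost 2: (0.285 + 0.249)/(1 + 0.285×0.249) = 0.5340/1.07096 = 0.4986

u ≈ 0.4986c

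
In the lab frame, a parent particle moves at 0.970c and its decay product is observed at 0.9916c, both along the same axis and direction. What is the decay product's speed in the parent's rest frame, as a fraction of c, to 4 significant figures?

u' ≈ 0.5662c

Inverse velocity addition: u' = (u − v)/(1 − uv/c²)
= (0.9916 − 0.970)/(1 − 0.9916×0.970) = 0.02160/0.0381480 = 0.5662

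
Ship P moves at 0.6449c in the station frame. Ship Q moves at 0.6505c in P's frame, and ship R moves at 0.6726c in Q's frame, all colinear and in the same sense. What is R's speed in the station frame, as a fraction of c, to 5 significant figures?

u ≈ 0.98226c

Compose boost 2: (0.6505 + 0.6449)/(1 + 0.6505×0.6449) = 1.2954/1.419507 = 0.9125701
Compose boost 3: (0.6726 + 0.9125701)/(1 + 0.6726×0.9125701) = 1.585170/1.613795 = 0.98226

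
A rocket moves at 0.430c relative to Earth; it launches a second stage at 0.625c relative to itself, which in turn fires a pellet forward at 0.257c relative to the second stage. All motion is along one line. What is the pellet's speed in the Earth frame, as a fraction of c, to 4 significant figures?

Compose boost 2: (0.625 + 0.430)/(1 + 0.625×0.430) = 1.055/1.26875 = 0.831527
Compose boost 3: (0.257 + 0.831527)/(1 + 0.257×0.831527) = 1.08853/1.21370 = 0.8969

u ≈ 0.8969c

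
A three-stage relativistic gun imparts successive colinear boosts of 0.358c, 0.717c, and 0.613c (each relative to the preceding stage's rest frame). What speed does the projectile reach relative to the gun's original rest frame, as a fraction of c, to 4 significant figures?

u ≈ 0.9633c

Compose boost 2: (0.717 + 0.358)/(1 + 0.717×0.358) = 1.075/1.25669 = 0.855425
Compose boost 3: (0.613 + 0.855425)/(1 + 0.613×0.855425) = 1.46842/1.52438 = 0.9633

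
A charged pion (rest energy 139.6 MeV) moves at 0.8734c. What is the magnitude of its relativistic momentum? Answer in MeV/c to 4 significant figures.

γ = 1/√(1 − 0.8734²) = 2.05337
p = γβm₀c = 2.05337 × 0.8734 × 139.6 MeV/c = 250.4 MeV/c

p ≈ 250.4 MeV/c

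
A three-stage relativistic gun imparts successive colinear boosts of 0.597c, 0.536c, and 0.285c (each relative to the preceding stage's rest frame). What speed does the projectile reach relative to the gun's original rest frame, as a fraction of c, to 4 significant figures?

u ≈ 0.9186c

Compose boost 2: (0.536 + 0.597)/(1 + 0.536×0.597) = 1.133/1.31999 = 0.858339
Compose boost 3: (0.285 + 0.858339)/(1 + 0.285×0.858339) = 1.14334/1.24463 = 0.9186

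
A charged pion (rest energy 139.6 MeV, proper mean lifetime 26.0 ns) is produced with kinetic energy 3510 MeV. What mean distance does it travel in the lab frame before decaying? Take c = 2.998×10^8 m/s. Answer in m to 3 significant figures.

d ≈ 204 m

γ = 1 + K/(m₀c²) = 1 + 3510/139.6 = 26.143
β = √(1 − 1/γ²) = 0.99927
Dilated lifetime: γτ₀ = 26.143 × 26.0 ns = 679.72 ns
d = βc·γτ₀ = 0.99927 × (2.998×10^8 m/s) × 6.7972×10^-7 s = 204 m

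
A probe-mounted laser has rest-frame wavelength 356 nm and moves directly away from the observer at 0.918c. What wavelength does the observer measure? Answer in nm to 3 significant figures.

λ_obs ≈ 1720 nm

Relativistic Doppler: λ_obs = λ_src √((1+β)/(1−β))
= 356 × √(1.9180/0.082000) = 356 × 4.8363 = 1720 nm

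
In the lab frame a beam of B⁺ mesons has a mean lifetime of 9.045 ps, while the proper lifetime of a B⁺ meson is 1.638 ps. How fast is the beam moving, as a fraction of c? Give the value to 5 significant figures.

γ = Δt/τ₀ = 9.045/1.638 = 5.521978
β = √(1 − 1/γ²) = √(1 − 1/5.521978²) = 0.98347

β ≈ 0.98347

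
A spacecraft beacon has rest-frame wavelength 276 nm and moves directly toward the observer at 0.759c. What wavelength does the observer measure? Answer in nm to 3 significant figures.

Relativistic Doppler: λ_obs = λ_src √((1−β)/(1+β))
= 276 × √(0.24100/1.7590) = 276 × 0.37015 = 102 nm

λ_obs ≈ 102 nm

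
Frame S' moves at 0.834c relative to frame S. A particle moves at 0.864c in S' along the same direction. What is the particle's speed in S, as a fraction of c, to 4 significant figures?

Relativistic velocity addition: u = (u' + v)/(1 + u'v/c²)
= (0.864 + 0.834)/(1 + 0.864×0.834) = 1.698/1.72058 = 0.9869

u ≈ 0.9869c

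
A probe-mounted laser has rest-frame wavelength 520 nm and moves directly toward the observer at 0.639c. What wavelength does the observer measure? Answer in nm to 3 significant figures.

λ_obs ≈ 244 nm

Relativistic Doppler: λ_obs = λ_src √((1−β)/(1+β))
= 520 × √(0.36100/1.6390) = 520 × 0.46931 = 244 nm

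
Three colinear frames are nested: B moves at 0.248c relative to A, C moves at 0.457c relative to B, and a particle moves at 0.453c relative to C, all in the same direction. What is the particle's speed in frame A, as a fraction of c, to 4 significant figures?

u ≈ 0.8441c

Compose boost 2: (0.457 + 0.248)/(1 + 0.457×0.248) = 0.7050/1.11334 = 0.633232
Compose boost 3: (0.453 + 0.633232)/(1 + 0.453×0.633232) = 1.08623/1.28685 = 0.8441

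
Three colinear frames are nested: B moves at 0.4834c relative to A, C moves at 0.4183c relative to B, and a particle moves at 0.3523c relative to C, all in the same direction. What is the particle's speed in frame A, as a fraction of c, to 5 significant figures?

u ≈ 0.87194c

Compose boost 2: (0.4183 + 0.4834)/(1 + 0.4183×0.4834) = 0.90170/1.202206 = 0.7500377
Compose boost 3: (0.3523 + 0.7500377)/(1 + 0.3523×0.7500377) = 1.102338/1.264238 = 0.87194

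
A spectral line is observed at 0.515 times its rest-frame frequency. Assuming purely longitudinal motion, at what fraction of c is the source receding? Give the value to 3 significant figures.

β ≈ 0.581

f_obs/f_src = √((1−β)/(1+β)) = 0.515  ⇒  (1−β)/(1+β) = 0.26522
β = |1 − D²|/(1 + D²) = |1 − 0.26522|/(1 + 0.26522) = 0.581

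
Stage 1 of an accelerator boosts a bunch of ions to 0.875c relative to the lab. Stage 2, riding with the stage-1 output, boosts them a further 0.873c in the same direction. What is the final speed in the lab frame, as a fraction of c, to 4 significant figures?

Compose boost 2: (0.873 + 0.875)/(1 + 0.873×0.875) = 1.748/1.76388 = 0.9910

u ≈ 0.9910c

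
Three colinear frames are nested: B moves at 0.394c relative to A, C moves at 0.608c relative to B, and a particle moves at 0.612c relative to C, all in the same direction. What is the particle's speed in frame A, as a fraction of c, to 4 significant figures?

Compose boost 2: (0.608 + 0.394)/(1 + 0.608×0.394) = 1.002/1.23955 = 0.808357
Compose boost 3: (0.612 + 0.808357)/(1 + 0.612×0.808357) = 1.42036/1.49471 = 0.9503

u ≈ 0.9503c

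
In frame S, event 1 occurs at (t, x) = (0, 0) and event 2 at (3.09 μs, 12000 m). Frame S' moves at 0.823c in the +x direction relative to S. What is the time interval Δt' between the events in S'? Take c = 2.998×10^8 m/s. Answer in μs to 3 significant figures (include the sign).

γ = 1/√(1 − 0.823²) = 1.7604
Δt' = γ(Δt − vΔx/c²) = 1.7604 × (3.09 μs − 0.823×12000 m / (2.998×10^8 m/s))
= 1.7604 × (-29.852 μs) = -52.6 μs

Δt' ≈ -52.6 μs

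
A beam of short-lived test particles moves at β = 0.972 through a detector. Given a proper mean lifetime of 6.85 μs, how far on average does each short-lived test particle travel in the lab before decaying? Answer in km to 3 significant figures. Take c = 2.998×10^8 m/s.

d ≈ 8.49 km

γ = 1/√(1 − 0.972²) = 4.2557
Dilated lifetime: Δt = γτ₀ = 4.2557 × 6.85 μs = 29.151 μs
d = vΔt = 0.972c × 29.151 μs = 2.9141×10^8 m/s × 2.9151×10^-5 s = 8.49 km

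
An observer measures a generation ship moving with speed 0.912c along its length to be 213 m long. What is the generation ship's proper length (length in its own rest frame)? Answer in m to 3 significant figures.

γ = 1/√(1 − 0.912²) = 2.4379
L₀ = γL = 2.4379 × 213 = 519 m

L₀ ≈ 519 m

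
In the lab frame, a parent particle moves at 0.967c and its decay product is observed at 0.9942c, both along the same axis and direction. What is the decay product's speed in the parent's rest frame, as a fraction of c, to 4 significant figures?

Inverse velocity addition: u' = (u − v)/(1 − uv/c²)
= (0.9942 − 0.967)/(1 − 0.9942×0.967) = 0.02720/0.0386086 = 0.7045

u' ≈ 0.7045c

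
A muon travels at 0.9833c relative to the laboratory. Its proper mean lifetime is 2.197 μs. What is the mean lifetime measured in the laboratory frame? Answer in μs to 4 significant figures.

γ = 1/√(1 − 0.9833²) = 5.49475
Time dilation: Δt = γτ₀ = 5.49475 × 2.197 μs = 12.07 μs

Δt ≈ 12.07 μs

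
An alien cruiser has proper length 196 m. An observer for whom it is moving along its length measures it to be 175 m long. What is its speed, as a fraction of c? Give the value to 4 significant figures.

γ = L₀/L = 196/175 = 1.12000
β = √(1 − 1/γ²) = 0.4503

β ≈ 0.4503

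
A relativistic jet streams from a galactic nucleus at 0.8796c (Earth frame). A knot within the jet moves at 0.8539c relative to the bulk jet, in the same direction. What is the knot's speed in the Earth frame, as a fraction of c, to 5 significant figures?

Relativistic velocity addition: u = (u' + v)/(1 + u'v/c²)
= (0.8539 + 0.8796)/(1 + 0.8539×0.8796) = 1.7335/1.751090 = 0.98995

u ≈ 0.98995c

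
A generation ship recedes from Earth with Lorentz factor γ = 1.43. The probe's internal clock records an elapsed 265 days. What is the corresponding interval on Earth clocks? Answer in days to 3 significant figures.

Δt ≈ 379 days

γ = 1.43 (given)
Time dilation: Δt = γτ₀ = 1.43 × 265 days = 379 days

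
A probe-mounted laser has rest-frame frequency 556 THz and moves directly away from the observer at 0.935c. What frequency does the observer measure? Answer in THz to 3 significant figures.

Relativistic Doppler: f_obs = f_src √((1−β)/(1+β))
= 556 × √(0.065000/1.9350) = 556 × 0.18328 = 102 THz

f_obs ≈ 102 THz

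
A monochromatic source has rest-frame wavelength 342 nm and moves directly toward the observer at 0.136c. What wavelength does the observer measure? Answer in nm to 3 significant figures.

λ_obs ≈ 298 nm

Relativistic Doppler: λ_obs = λ_src √((1−β)/(1+β))
= 342 × √(0.86400/1.1360) = 342 × 0.87210 = 298 nm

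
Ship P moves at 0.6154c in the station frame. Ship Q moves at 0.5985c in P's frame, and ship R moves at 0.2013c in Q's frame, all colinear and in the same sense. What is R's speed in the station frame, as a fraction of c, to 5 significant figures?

Compose boost 2: (0.5985 + 0.6154)/(1 + 0.5985×0.6154) = 1.2139/1.368317 = 0.8871483
Compose boost 3: (0.2013 + 0.8871483)/(1 + 0.2013×0.8871483) = 1.088448/1.178583 = 0.92352

u ≈ 0.92352c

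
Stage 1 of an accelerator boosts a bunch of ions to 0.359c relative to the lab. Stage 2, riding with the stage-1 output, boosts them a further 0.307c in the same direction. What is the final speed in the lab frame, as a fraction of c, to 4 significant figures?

u ≈ 0.5999c

Compose boost 2: (0.307 + 0.359)/(1 + 0.307×0.359) = 0.6660/1.11021 = 0.5999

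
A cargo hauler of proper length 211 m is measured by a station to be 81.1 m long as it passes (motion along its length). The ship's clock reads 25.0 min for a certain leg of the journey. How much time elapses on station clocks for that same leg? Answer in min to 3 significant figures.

Length contraction ⇒ γ = L₀/L = 211/81.1 = 2.6017
Time dilation: Δt = γτ₀ = 2.6017 × 25.0 min = 65.0 min

Δt ≈ 65.0 min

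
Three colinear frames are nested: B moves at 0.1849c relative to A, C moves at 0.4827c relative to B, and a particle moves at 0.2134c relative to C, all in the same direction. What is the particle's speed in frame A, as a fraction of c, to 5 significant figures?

Compose boost 2: (0.4827 + 0.1849)/(1 + 0.4827×0.1849) = 0.66760/1.089251 = 0.6128981
Compose boost 3: (0.2134 + 0.6128981)/(1 + 0.2134×0.6128981) = 0.8262981/1.130792 = 0.73072

u ≈ 0.73072c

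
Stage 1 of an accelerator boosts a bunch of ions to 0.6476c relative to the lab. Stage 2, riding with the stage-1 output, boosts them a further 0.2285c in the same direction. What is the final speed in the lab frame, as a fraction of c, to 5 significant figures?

Compose boost 2: (0.2285 + 0.6476)/(1 + 0.2285×0.6476) = 0.87610/1.147977 = 0.76317

u ≈ 0.76317c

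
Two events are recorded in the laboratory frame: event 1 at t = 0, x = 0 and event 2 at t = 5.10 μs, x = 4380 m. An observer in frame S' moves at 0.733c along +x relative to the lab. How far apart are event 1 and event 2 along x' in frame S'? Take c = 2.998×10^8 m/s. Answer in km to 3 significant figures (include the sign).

Δx' ≈ 4.79 km

γ = 1/√(1 − 0.733²) = 1.4701
Δx' = γ(Δx − vΔt) = 1.4701 × (4380 m − 0.733×(2.998×10^8 m/s)×5.10×10^-6 s)
= 1.4701 × (3259.3 m) = 4.79 km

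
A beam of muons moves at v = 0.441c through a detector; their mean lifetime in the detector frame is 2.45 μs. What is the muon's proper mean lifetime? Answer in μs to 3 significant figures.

τ₀ ≈ 2.20 μs

γ = 1/√(1 − 0.441²) = 1.1142
Proper time: τ₀ = Δt/γ = 2.45/1.1142 = 2.20 μs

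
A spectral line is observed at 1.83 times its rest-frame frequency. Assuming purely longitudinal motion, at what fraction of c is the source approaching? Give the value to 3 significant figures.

f_obs/f_src = √((1+β)/(1−β)) = 1.83  ⇒  (1+β)/(1−β) = 3.3489
β = |1 − D²|/(1 + D²) = |1 − 3.3489|/(1 + 3.3489) = 0.540

β ≈ 0.540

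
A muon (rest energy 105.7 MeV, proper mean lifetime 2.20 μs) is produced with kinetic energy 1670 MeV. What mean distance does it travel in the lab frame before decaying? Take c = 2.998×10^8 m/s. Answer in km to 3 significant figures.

d ≈ 11.1 km

γ = 1 + K/(m₀c²) = 1 + 1670/105.7 = 16.799
β = √(1 − 1/γ²) = 0.99823
Dilated lifetime: γτ₀ = 16.799 × 2.20 μs = 36.959 μs
d = βc·γτ₀ = 0.99823 × (2.998×10^8 m/s) × 3.6959×10^-5 s = 11.1 km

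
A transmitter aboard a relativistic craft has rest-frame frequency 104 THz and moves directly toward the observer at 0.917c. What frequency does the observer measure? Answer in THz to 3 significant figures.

f_obs ≈ 500 THz

Relativistic Doppler: f_obs = f_src √((1+β)/(1−β))
= 104 × √(1.9170/0.083000) = 104 × 4.8059 = 500 THz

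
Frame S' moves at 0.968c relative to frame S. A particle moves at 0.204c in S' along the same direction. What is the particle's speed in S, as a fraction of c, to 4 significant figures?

u ≈ 0.9787c

Relativistic velocity addition: u = (u' + v)/(1 + u'v/c²)
= (0.204 + 0.968)/(1 + 0.204×0.968) = 1.172/1.19747 = 0.9787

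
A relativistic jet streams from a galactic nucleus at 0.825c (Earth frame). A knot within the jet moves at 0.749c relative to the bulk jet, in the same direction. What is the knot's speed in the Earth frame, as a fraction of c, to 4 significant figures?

u ≈ 0.9729c

Relativistic velocity addition: u = (u' + v)/(1 + u'v/c²)
= (0.749 + 0.825)/(1 + 0.749×0.825) = 1.574/1.61793 = 0.9729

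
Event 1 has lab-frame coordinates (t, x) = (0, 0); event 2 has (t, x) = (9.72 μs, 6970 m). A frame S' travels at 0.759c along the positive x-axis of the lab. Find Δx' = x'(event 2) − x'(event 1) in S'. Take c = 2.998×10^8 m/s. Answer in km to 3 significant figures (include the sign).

Δx' ≈ 7.31 km

γ = 1/√(1 − 0.759²) = 1.5359
Δx' = γ(Δx − vΔt) = 1.5359 × (6970 m − 0.759×(2.998×10^8 m/s)×9.72×10^-6 s)
= 1.5359 × (4758.2 m) = 7.31 km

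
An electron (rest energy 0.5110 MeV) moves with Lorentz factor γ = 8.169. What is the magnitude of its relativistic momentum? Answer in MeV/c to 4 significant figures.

β = √(1 − 1/γ²) = √(1 − 1/8.169²) = 0.992479
p = γβm₀c = 8.169 × 0.992479 × 0.5110 MeV/c = 4.143 MeV/c

p ≈ 4.143 MeV/c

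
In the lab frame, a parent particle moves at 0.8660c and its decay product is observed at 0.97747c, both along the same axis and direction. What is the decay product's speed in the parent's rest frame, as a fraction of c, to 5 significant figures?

Inverse velocity addition: u' = (u − v)/(1 − uv/c²)
= (0.97747 − 0.8660)/(1 − 0.97747×0.8660) = 0.11147/0.1535110 = 0.72614

u' ≈ 0.72614c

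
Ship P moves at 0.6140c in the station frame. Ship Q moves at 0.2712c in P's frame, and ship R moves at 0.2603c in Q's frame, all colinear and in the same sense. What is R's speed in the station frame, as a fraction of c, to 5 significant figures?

u ≈ 0.85104c

Compose boost 2: (0.2712 + 0.6140)/(1 + 0.2712×0.6140) = 0.88520/1.166517 = 0.7588403
Compose boost 3: (0.2603 + 0.7588403)/(1 + 0.2603×0.7588403) = 1.019140/1.197526 = 0.85104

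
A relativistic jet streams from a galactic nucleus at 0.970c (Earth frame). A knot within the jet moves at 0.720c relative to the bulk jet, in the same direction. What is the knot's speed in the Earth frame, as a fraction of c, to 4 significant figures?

Relativistic velocity addition: u = (u' + v)/(1 + u'v/c²)
= (0.720 + 0.970)/(1 + 0.720×0.970) = 1.690/1.69840 = 0.9951

u ≈ 0.9951c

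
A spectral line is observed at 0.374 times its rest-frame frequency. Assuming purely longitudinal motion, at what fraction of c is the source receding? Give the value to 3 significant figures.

f_obs/f_src = √((1−β)/(1+β)) = 0.374  ⇒  (1−β)/(1+β) = 0.13988
β = |1 − D²|/(1 + D²) = |1 − 0.13988|/(1 + 0.13988) = 0.755

β ≈ 0.755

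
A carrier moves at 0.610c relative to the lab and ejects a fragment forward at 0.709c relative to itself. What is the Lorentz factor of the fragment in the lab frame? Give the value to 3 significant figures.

u_lab = (0.709 + 0.610)/(1 + 0.709×0.610) = 1.319/1.43249 = 0.920774
γ = 1/√(1 − 0.920774²) = 2.56

γ ≈ 2.56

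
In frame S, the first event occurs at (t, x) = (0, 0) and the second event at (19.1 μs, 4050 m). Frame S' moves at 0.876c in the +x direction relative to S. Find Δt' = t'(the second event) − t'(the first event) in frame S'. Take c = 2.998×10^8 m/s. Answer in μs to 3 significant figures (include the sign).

γ = 1/√(1 − 0.876²) = 2.0734
Δt' = γ(Δt − vΔx/c²) = 2.0734 × (19.1 μs − 0.876×4050 m / (2.998×10^8 m/s))
= 2.0734 × (7.2661 μs) = 15.1 μs

Δt' ≈ 15.1 μs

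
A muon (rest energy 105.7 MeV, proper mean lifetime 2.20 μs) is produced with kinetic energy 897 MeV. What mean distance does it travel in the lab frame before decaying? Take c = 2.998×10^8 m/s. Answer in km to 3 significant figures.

d ≈ 6.22 km

γ = 1 + K/(m₀c²) = 1 + 897/105.7 = 9.4863
β = √(1 − 1/γ²) = 0.99443
Dilated lifetime: γτ₀ = 9.4863 × 2.20 μs = 20.870 μs
d = βc·γτ₀ = 0.99443 × (2.998×10^8 m/s) × 2.0870×10^-5 s = 6.22 km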